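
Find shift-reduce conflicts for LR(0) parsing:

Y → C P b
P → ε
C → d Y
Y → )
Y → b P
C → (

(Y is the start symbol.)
No shift-reduce conflicts

A shift-reduce conflict occurs when an LR(0) state has both:
  - a complete (reduce) item [A → α .] (dot at the end), and
  - a shift item [B → β . c γ] (dot before a terminal).

Augment with Y' → Y and build the canonical LR(0) collection (I0 = CLOSURE({[Y' → . Y]}), then GOTO on every symbol after a dot until no new states appear). It has 11 states:
  I0: { [C → . (], [C → . d Y], [Y → . )], [Y → . C P b], [Y → . b P], [Y' → . Y] }  — shift
  I1: { [C → ( .] }  — reduce
  I2: { [Y → ) .] }  — reduce
  I3: { [P → .], [Y → C . P b] }  — reduce
  I4: { [Y' → Y .] }  — accept
  I5: { [P → .], [Y → b . P] }  — reduce
  I6: { [C → . (], [C → . d Y], [C → d . Y], [Y → . )], [Y → . C P b], [Y → . b P] }  — shift
  I7: { [C → d Y .] }  — reduce
  I8: { [Y → b P .] }  — reduce
  I9: { [Y → C P . b] }  — shift
  I10: { [Y → C P b .] }  — reduce

No state contains both a complete item and a shift item.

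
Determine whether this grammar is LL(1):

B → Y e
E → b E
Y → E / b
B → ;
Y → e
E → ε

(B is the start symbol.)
Yes, the grammar is LL(1).

Relevant sets:
  FIRST(Y) = { '/', 'b', 'e' }
  FIRST(E) = { 'b', ε }
  FOLLOW(E) = { '/' }

For B:
  PREDICT(B → Y e) = { '/', 'b', 'e' }
  PREDICT(B → ';') = { ';' }
For E:
  PREDICT(E → b E) = { 'b' }
  PREDICT(E → ε) = { '/' }
For Y:
  PREDICT(Y → E '/' b) = { '/', 'b' }
  PREDICT(Y → e) = { 'e' }

All predict sets are disjoint. The grammar IS LL(1).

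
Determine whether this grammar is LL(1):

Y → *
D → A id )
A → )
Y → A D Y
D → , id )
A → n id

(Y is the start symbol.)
Yes, the grammar is LL(1).

Relevant sets:
  FIRST(A) = { ')', 'n' }

For Y:
  PREDICT(Y → '*') = { '*' }
  PREDICT(Y → A D Y) = { ')', 'n' }
For D:
  PREDICT(D → A id ')') = { ')', 'n' }
  PREDICT(D → ',' id ')') = { ',' }
For A:
  PREDICT(A → ')') = { ')' }
  PREDICT(A → n id) = { 'n' }

All predict sets are disjoint. The grammar IS LL(1).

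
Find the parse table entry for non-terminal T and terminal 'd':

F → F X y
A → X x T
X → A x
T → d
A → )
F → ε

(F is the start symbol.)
T → d

To find M[T, 'd'], we find productions for T where 'd' is in the predict set (PREDICT(N → α) = (FIRST(α) \ {ε}) ∪ (FOLLOW(N) if α ⇒* ε)).

T → d: PREDICT = { 'd' }
  'd' is in predict set, so this production goes in M[T, 'd']

M[T, 'd'] = T → d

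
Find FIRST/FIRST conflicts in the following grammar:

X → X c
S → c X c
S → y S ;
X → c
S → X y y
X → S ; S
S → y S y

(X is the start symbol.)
A FIRST/FIRST conflict occurs when two productions N → α and N → β for the same non-terminal have FIRST(α) ∩ FIRST(β) ≠ ∅ (with ε ∈ FIRST of a nullable right-hand side, so two nullable alternatives also conflict).

FIRST sets of the non-terminals at (or reachable through a nullable prefix from) the front of some alternative:
  FIRST(X) = { 'c', 'y' }
  FIRST(S) = { 'c', 'y' }

Productions for X:
  X → X c: FIRST = { 'c', 'y' }
  X → c: FIRST = { 'c' }
  X → S ; S: FIRST = { 'c', 'y' }
Productions for S:
  S → c X c: FIRST = { 'c' }
  S → y S ;: FIRST = { 'y' }
  S → X y y: FIRST = { 'c', 'y' }
  S → y S y: FIRST = { 'y' }

Conflict for X: X → X c and X → c
  Overlap: { 'c' }
Conflict for X: X → X c and X → S ; S
  Overlap: { 'c', 'y' }
Conflict for X: X → c and X → S ; S
  Overlap: { 'c' }
Conflict for S: S → c X c and S → X y y
  Overlap: { 'c' }
Conflict for S: S → y S ; and S → X y y
  Overlap: { 'y' }
Conflict for S: S → y S ; and S → y S y
  Overlap: { 'y' }
Conflict for S: S → X y y and S → y S y
  Overlap: { 'y' }

Answer: Yes. X → X c / X → c on { 'c' }; X → X c / X → S ';' S on { 'c', 'y' }; X → c / X → S ';' S on { 'c' }; S → c X c / S → X y y on { 'c' }; S → y S ';' / S → X y y on { 'y' }; S → y S ';' / S → y S y on { 'y' }; S → X y y / S → y S y on { 'y' }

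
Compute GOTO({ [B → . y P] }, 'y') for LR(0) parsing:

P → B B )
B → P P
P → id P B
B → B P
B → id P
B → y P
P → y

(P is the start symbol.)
{ [B → . B P], [B → . P P], [B → . id P], [B → . y P], [B → y . P], [P → . B B )], [P → . id P B], [P → . y] }

GOTO(I, 'y') = CLOSURE({ [A → αX.β] : [A → α.Xβ] ∈ I, X = 'y' })

Items with dot before 'y', with the dot advanced:
  [B → . y P] → [B → y . P]
Closure of the advanced items:
  [B → y . P] has the dot before P: add [P → . B B )], [P → . id P B], [P → . y]
  [P → . B B )] has the dot before B: add [B → . P P], [B → . B P], [B → . id P], [B → . y P]

GOTO = { [B → . B P], [B → . P P], [B → . id P], [B → . y P], [B → y . P], [P → . B B )], [P → . id P B], [P → . y] }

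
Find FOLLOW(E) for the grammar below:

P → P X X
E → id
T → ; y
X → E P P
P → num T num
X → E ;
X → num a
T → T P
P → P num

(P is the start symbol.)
To compute FOLLOW(E), find every occurrence of E on a right-hand side N → α E β: add FIRST(β) \ {ε}, and if β is empty or nullable also add FOLLOW(N). Iterate to a fixed point.

In X → E P P: E is followed by P P, add FIRST(P P) \ {ε} = { 'num' }
In X → E ;: E is followed by ';', add FIRST(';') \ {ε} = { ';' }

Taking the union: FOLLOW(E) = { ';', 'num' }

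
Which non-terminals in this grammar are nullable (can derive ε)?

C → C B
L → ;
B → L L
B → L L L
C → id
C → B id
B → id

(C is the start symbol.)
A non-terminal is nullable if it can derive ε (the empty string): either it has an ε-production, or it has a production whose right-hand side consists entirely of nullable non-terminals.

There are no ε-productions, so no non-terminal can derive ε.
No non-terminals are nullable.

Answer: None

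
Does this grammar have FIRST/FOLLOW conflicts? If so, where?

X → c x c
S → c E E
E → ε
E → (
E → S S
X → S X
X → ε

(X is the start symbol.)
A FIRST/FOLLOW conflict occurs when a non-terminal N has a nullable alternative N → β (β ⇒* ε) and another alternative N → α with FIRST(α) ∩ FOLLOW(N) ≠ ∅: on such a lookahead the parser cannot decide between expanding α and letting N vanish via β.

Nullable non-terminals: E, X.
FIRST sets used below: FIRST(S) = { 'c' }

E: nullable alternative(s) E → ε; FOLLOW(E) = { $, '(', 'c' }
  E → ε: FIRST \ {ε} = { } — this is the only nullable alternative, skip
  E → (: FIRST \ {ε} = { '(' } — overlaps FOLLOW(E) on { '(' }: CONFLICT
  E → S S: FIRST \ {ε} = { 'c' } — overlaps FOLLOW(E) on { 'c' }: CONFLICT

X: nullable alternative(s) X → ε; FOLLOW(X) = { $ }
  X → c x c: FIRST \ {ε} = { 'c' } — disjoint from FOLLOW(X)
  X → S X: FIRST \ {ε} = { 'c' } — disjoint from FOLLOW(X)
  X → ε: FIRST \ {ε} = { } — this is the only nullable alternative, skip

S has no nullable alternative, so no FIRST/FOLLOW check is needed there.

So the grammar has 2 FIRST/FOLLOW conflicts (marked CONFLICT above).

Answer: Yes. E → '(' with FOLLOW(E) on { '(' }; E → S S with FOLLOW(E) on { 'c' }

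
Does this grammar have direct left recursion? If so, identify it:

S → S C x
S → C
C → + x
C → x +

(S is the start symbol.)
Direct left recursion occurs when N → N α for some non-terminal N (the right-hand side begins with the left-hand side itself).

S → S C x: LEFT RECURSIVE (starts with S)
S → C: starts with C
C → + x: starts with '+'
C → x +: starts with x

The grammar has direct left recursion on: S.

Answer: Yes, S is left-recursive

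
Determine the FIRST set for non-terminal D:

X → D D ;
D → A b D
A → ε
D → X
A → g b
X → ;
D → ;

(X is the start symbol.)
{ ';', 'b', 'g' }

FIRST sets of the other non-terminals involved (by the same procedure, iterated to a fixed point):
  FIRST(A) = { 'g', ε }
  FIRST(X) = { ';', 'b', 'g' }

From D → A b D:
  - A is a non-terminal: add FIRST(A) \ {ε} = { 'g' }
    A is nullable, so continue to the next symbol
  - b is a terminal: add 'b' and stop
From D → X:
  - X is a non-terminal: add FIRST(X) \ {ε} = { ';', 'b', 'g' }
    X is not nullable, so stop
From D → ;:
  - ';' is a terminal: add ';' and stop

Collecting: FIRST(D) = { ';', 'b', 'g' }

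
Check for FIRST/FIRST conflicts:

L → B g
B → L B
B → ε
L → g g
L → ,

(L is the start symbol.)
A FIRST/FIRST conflict occurs when two productions N → α and N → β for the same non-terminal have FIRST(α) ∩ FIRST(β) ≠ ∅ (with ε ∈ FIRST of a nullable right-hand side, so two nullable alternatives also conflict).

FIRST sets of the non-terminals at (or reachable through a nullable prefix from) the front of some alternative:
  FIRST(B) = { ',', 'g', ε }
  FIRST(L) = { ',', 'g' }

Productions for L:
  L → B g: FIRST = { ',', 'g' }
  L → g g: FIRST = { 'g' }
  L → ,: FIRST = { ',' }
Productions for B:
  B → L B: FIRST = { ',', 'g' }
  B → ε: FIRST = { ε }

Conflict for L: L → B g and L → g g
  Overlap: { 'g' }
Conflict for L: L → B g and L → ,
  Overlap: { ',' }

Answer: Yes. L → B g / L → g g on { 'g' }; L → B g / L → ',' on { ',' }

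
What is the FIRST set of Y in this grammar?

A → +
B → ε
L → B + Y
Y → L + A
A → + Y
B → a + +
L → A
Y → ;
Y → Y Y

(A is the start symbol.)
To compute FIRST(Y), examine every production with Y on the left-hand side, reading each right-hand side left to right until a non-nullable symbol is reached.

FIRST sets of the other non-terminals involved (by the same procedure, iterated to a fixed point):
  FIRST(L) = { '+', 'a' }

From Y → L + A:
  - L is a non-terminal: add FIRST(L) \ {ε} = { '+', 'a' }
    L is not nullable, so stop
From Y → ;:
  - ';' is a terminal: add ';' and stop
From Y → Y Y:
  - Y is the symbol being defined: contributes nothing new
    Y is not nullable, so stop

Collecting: FIRST(Y) = { '+', ';', 'a' }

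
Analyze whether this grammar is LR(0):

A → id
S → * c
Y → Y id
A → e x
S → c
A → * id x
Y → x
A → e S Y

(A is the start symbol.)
No. Shift-reduce conflict between [A → e S Y .] and [Y → Y . id]

A grammar is LR(0) if no state in the canonical LR(0) collection has:
  - both a shift item (dot before a terminal) and a complete item (shift-reduce conflict), or
  - two or more complete items (reduce-reduce conflict; the accept item [A' → A .] counts as a complete item here).

Augment with A' → A and build the canonical LR(0) collection (I0 = CLOSURE({[A' → . A]}), then GOTO on every symbol after a dot until no new states appear). It has 15 states:
  I0: { [A → . * id x], [A → . e S Y], [A → . e x], [A → . id], [A' → . A] }  — shift
  I1: { [A → * . id x] }  — shift
  I2: { [A' → A .] }  — accept
  I3: { [A → e . S Y], [A → e . x], [S → . * c], [S → . c] }  — shift
  I4: { [A → id .] }  — reduce
  I5: { [S → * . c] }  — shift
  I6: { [A → e S . Y], [Y → . Y id], [Y → . x] }  — shift
  I7: { [S → c .] }  — reduce
  I8: { [A → e x .] }  — reduce
  I9: { [A → e S Y .], [Y → Y . id] }  — shift, reduce
  I10: { [Y → x .] }  — reduce
  I11: { [Y → Y id .] }  — reduce
  I12: { [S → * c .] }  — reduce
  I13: { [A → * id . x] }  — shift
  I14: { [A → * id x .] }  — reduce

Conflict in state I9:
  Shift-reduce conflict between [A → e S Y .] and [Y → Y . id]
So the grammar is NOT LR(0).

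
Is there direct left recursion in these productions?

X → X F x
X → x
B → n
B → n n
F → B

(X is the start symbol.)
Direct left recursion occurs when N → N α for some non-terminal N (the right-hand side begins with the left-hand side itself).

X → X F x: LEFT RECURSIVE (starts with X)
X → x: starts with x
B → n: starts with n
B → n n: starts with n
F → B: starts with B

The grammar has direct left recursion on: X.

Answer: Yes, X is left-recursive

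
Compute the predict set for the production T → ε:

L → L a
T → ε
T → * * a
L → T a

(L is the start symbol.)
PREDICT(T → ε) = (FIRST(RHS) \ {ε}) ∪ (FOLLOW(T) if ε ∈ FIRST(RHS), i.e. RHS ⇒* ε)
The right-hand side is ε (FIRST(ε) = { ε }), so the predict set is FOLLOW(T) = { 'a' }
PREDICT(T → ε) = { 'a' }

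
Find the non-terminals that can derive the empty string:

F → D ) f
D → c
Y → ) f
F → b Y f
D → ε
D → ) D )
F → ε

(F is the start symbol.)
{ 'D', 'F' }

A non-terminal is nullable if it can derive ε (the empty string): either it has an ε-production, or it has a production whose right-hand side consists entirely of nullable non-terminals.

ε-productions: D → ε, F → ε
So D, F are immediately nullable.
No further non-terminal can be added: every production for the remaining non-terminals contains a terminal or a non-nullable non-terminal.
Nullable = { 'D', 'F' }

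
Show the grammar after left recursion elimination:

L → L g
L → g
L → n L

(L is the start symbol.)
L is directly left-recursive. The standard transformation for
  A → A α₁ | ... | A α_m | β₁ | ... | β_n
is
  A  → β₁ A' | ... | β_n A'
  A' → α₁ A' | ... | α_m A' | ε

L → g becomes L → g L'
L → n L becomes L → n L L'
L → L g becomes L' → g L'
Add L' → ε

Resulting grammar:
L → g L'
L → n L L'
L' → g L'
L' → ε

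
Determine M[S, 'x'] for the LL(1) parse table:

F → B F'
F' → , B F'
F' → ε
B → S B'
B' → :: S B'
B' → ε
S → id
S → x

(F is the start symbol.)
S → x

To find M[S, 'x'], we find productions for S where 'x' is in the predict set (PREDICT(N → α) = (FIRST(α) \ {ε}) ∪ (FOLLOW(N) if α ⇒* ε)).

S → id: PREDICT = { 'id' }
S → x: PREDICT = { 'x' }
  'x' is in predict set, so this production goes in M[S, 'x']

M[S, 'x'] = S → x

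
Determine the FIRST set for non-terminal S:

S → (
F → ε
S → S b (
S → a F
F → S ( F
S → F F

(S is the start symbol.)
{ '(', 'a', 'b', ε }

To compute FIRST(S), examine every production with S on the left-hand side, reading each right-hand side left to right until a non-nullable symbol is reached.

FIRST sets of the other non-terminals involved (by the same procedure, iterated to a fixed point):
  FIRST(F) = { '(', 'a', 'b', ε }

From S → (:
  - '(' is a terminal: add '(' and stop
From S → S b (:
  - S is the symbol being defined: contributes nothing new
    S is nullable, so continue to the next symbol
  - b is a terminal: add 'b' and stop
From S → a F:
  - a is a terminal: add 'a' and stop
From S → F F:
  - F is a non-terminal: add FIRST(F) \ {ε} = { '(', 'a', 'b' }
    F is nullable, so continue to the next symbol
  - F is a non-terminal: add FIRST(F) \ {ε} = { '(', 'a', 'b' }
    F is nullable and nothing follows, so the whole right-hand side can vanish: ε ∈ FIRST(S)

Collecting: FIRST(S) = { '(', 'a', 'b', ε }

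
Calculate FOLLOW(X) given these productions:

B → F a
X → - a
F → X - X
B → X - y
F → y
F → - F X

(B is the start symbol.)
To compute FOLLOW(X), find every occurrence of X on a right-hand side N → α X β: add FIRST(β) \ {ε}, and if β is empty or nullable also add FOLLOW(N). Iterate to a fixed point.

In F → X - X: X is followed by '-' X, add FIRST('-' X) \ {ε} = { '-' }
In F → X - X: X is at the end, add FOLLOW(F)
In B → X - y: X is followed by '-' y, add FIRST('-' y) \ {ε} = { '-' }
In F → - F X: X is at the end, add FOLLOW(F)

The FOLLOW sets referred to above (computed the same way, to a fixed point):
  FOLLOW(F) = { '-', 'a' }

Taking the union: FOLLOW(X) = { '-', 'a' }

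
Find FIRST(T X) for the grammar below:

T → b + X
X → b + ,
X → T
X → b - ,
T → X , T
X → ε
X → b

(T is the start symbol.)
{ ',', 'b' }

FIRST sets of the non-terminals involved (from the grammar, by fixed-point iteration):
  FIRST(T) = { ',', 'b' }

To compute FIRST(T X), process the symbols left to right:
Symbol T is a non-terminal. Add FIRST(T) \ {ε} = { ',', 'b' }
T is not nullable (ε ∉ FIRST(T)), so stop here.
FIRST(T X) = { ',', 'b' }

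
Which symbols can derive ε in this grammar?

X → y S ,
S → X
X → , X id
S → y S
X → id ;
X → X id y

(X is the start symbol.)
None

A non-terminal is nullable if it can derive ε (the empty string): either it has an ε-production, or it has a production whose right-hand side consists entirely of nullable non-terminals.

There are no ε-productions, so no non-terminal can derive ε.
No non-terminals are nullable.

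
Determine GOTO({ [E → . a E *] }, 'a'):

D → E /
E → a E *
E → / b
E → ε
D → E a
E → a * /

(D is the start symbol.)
GOTO(I, 'a') = CLOSURE({ [A → αX.β] : [A → α.Xβ] ∈ I, X = 'a' })

Items with dot before 'a', with the dot advanced:
  [E → . a E *] → [E → a . E *]
Closure of the advanced items:
  [E → a . E *] has the dot before E: add [E → . a E *], [E → . / b], [E → .], [E → . a * /]

GOTO = { [E → . / b], [E → . a * /], [E → . a E *], [E → .], [E → a . E *] }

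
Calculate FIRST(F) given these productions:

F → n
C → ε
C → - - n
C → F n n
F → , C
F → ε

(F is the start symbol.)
From F → n:
  - n is a terminal: add 'n' and stop
From F → , C:
  - ',' is a terminal: add ',' and stop
From F → ε:
  - ε-production, so ε ∈ FIRST(F)

Collecting: FIRST(F) = { ',', 'n', ε }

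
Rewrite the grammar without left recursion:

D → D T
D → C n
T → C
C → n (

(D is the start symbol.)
D → C n D'
D' → T D'
D' → ε
T → C
C → n (

D is directly left-recursive. The standard transformation for
  A → A α₁ | ... | A α_m | β₁ | ... | β_n
is
  A  → β₁ A' | ... | β_n A'
  A' → α₁ A' | ... | α_m A' | ε

D → C n becomes D → C n D'
D → D T becomes D' → T D'
Add D' → ε

Productions for other non-terminals are unchanged:
  T → C
  C → n (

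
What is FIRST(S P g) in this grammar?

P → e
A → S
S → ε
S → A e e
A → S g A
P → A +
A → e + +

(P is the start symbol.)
{ '+', 'e', 'g' }

FIRST sets of the non-terminals involved (from the grammar, by fixed-point iteration):
  FIRST(S) = { 'e', 'g', ε }
  FIRST(P) = { '+', 'e', 'g' }

To compute FIRST(S P g), process the symbols left to right:
Symbol S is a non-terminal. Add FIRST(S) \ {ε} = { 'e', 'g' }
S is nullable (ε ∈ FIRST(S)), continue to the next symbol.
Symbol P is a non-terminal. Add FIRST(P) \ {ε} = { '+', 'e', 'g' }
P is not nullable (ε ∉ FIRST(P)), so stop here.
FIRST(S P g) = { '+', 'e', 'g' }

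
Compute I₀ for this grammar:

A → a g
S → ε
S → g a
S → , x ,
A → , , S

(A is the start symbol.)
First, augment the grammar with A' → A
I₀ = CLOSURE({ [A' → . A] }):
  [A' → . A] has the dot before A: add [A → . a g], [A → . , , S]
No further items can be added.

I₀ = { [A → . , , S], [A → . a g], [A' → . A] }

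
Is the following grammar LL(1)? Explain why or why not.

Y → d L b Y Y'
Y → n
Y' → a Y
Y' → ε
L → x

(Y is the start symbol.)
A grammar is LL(1) if for each non-terminal N with multiple productions, the predict sets of those productions are pairwise disjoint, where PREDICT(N → α) = (FIRST(α) \ {ε}) ∪ (FOLLOW(N) if α ⇒* ε).

Relevant sets:
  FOLLOW(Y') = { $, 'a' }

For Y:
  PREDICT(Y → d L b Y Y') = { 'd' }
  PREDICT(Y → n) = { 'n' }
For Y':
  PREDICT(Y' → a Y) = { 'a' }
  PREDICT(Y' → ε) = { $, 'a' }
L has a single production, so nothing to check there.

Conflict found: Predict set conflict for Y': { 'a' }
The grammar is NOT LL(1).

Answer: No. Predict set conflict for Y': { 'a' }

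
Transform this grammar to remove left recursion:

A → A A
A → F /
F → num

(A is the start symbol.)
A → F / A'
A' → A A'
A' → ε
F → num

A is directly left-recursive. The standard transformation for
  A → A α₁ | ... | A α_m | β₁ | ... | β_n
is
  A  → β₁ A' | ... | β_n A'
  A' → α₁ A' | ... | α_m A' | ε

A → F / becomes A → F / A'
A → A A becomes A' → A A'
Add A' → ε

Productions for other non-terminals are unchanged:
  F → num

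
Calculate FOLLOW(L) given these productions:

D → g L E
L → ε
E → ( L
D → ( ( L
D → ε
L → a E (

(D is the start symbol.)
In D → g L E: L is followed by E, add FIRST(E) \ {ε} = { '(' }
In E → ( L: L is at the end, add FOLLOW(E)
In D → ( ( L: L is at the end, add FOLLOW(D)

The FOLLOW sets referred to above (computed the same way, to a fixed point):
  FOLLOW(E) = { $, '(' }
  FOLLOW(D) = { $ }

Taking the union: FOLLOW(L) = { $, '(' }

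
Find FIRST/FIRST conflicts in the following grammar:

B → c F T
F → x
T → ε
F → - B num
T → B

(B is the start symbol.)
FIRST sets of the non-terminals at (or reachable through a nullable prefix from) the front of some alternative:
  FIRST(B) = { 'c' }

Productions for F:
  F → x: FIRST = { 'x' }
  F → - B num: FIRST = { '-' }
Productions for T:
  T → ε: FIRST = { ε }
  T → B: FIRST = { 'c' }
B has only one production, so no FIRST/FIRST conflict is possible there.

All alternatives of each non-terminal have pairwise disjoint FIRST sets.

Answer: No FIRST/FIRST conflicts.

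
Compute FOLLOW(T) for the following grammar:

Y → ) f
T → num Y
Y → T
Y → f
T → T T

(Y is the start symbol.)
In Y → T: T is at the end, add FOLLOW(Y)
In T → T T: T is followed by T, add FIRST(T) \ {ε} = { 'num' }
In T → T T: T is at the end; this adds FOLLOW(T) to itself — nothing new

The FOLLOW sets referred to above (computed the same way, to a fixed point):
  FOLLOW(Y) = { $, 'num' }

Taking the union: FOLLOW(T) = { $, 'num' }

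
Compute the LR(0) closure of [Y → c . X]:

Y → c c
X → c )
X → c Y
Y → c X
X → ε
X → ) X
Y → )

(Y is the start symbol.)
To compute CLOSURE, for each item [A → α.Bβ] where B is a non-terminal, add [B → .γ] for all productions B → γ; repeat for the newly added items until nothing changes.

Start with: [Y → c . X]
  [Y → c . X] has the dot before X: add [X → . c )], [X → . c Y], [X → .], [X → . ) X]
No further items can be added.

CLOSURE = { [X → . ) X], [X → . c )], [X → . c Y], [X → .], [Y → c . X] }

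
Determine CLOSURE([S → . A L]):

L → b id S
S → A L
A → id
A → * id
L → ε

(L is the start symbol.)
{ [A → . * id], [A → . id], [S → . A L] }

To compute CLOSURE, for each item [A → α.Bβ] where B is a non-terminal, add [B → .γ] for all productions B → γ; repeat for the newly added items until nothing changes.

Start with: [S → . A L]
  [S → . A L] has the dot before A: add [A → . id], [A → . * id]
No further items can be added.

CLOSURE = { [A → . * id], [A → . id], [S → . A L] }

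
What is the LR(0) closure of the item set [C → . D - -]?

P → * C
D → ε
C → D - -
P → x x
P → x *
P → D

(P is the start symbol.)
{ [C → . D - -], [D → .] }

To compute CLOSURE, for each item [A → α.Bβ] where B is a non-terminal, add [B → .γ] for all productions B → γ; repeat for the newly added items until nothing changes.

Start with: [C → . D - -]
  [C → . D - -] has the dot before D: add [D → .]
No further items can be added.

CLOSURE = { [C → . D - -], [D → .] }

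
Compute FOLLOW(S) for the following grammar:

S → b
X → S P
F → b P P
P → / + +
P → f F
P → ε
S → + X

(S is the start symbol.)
{ $, '/', 'f' }

To compute FOLLOW(S), find every occurrence of S on a right-hand side N → α S β: add FIRST(β) \ {ε}, and if β is empty or nullable also add FOLLOW(N). Iterate to a fixed point.

S is the start symbol, so $ ∈ FOLLOW(S).
In X → S P: S is followed by P, add FIRST(P) \ {ε} = { '/', 'f' }
  P is nullable, so also add FOLLOW(X)

The FOLLOW sets referred to above (computed the same way, to a fixed point):
  FOLLOW(X) = { $, '/', 'f' }

Taking the union: FOLLOW(S) = { $, '/', 'f' }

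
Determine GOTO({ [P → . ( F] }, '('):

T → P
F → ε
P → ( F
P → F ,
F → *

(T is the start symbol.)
GOTO(I, '(') = CLOSURE({ [A → αX.β] : [A → α.Xβ] ∈ I, X = '(' })

Items with dot before '(', with the dot advanced:
  [P → . ( F] → [P → ( . F]
Closure of the advanced items:
  [P → ( . F] has the dot before F: add [F → .], [F → . *]

GOTO = { [F → . *], [F → .], [P → ( . F] }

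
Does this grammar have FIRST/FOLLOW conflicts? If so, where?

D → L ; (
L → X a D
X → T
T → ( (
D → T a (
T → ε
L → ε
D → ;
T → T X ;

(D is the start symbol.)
A FIRST/FOLLOW conflict occurs when a non-terminal N has a nullable alternative N → β (β ⇒* ε) and another alternative N → α with FIRST(α) ∩ FOLLOW(N) ≠ ∅: on such a lookahead the parser cannot decide between expanding α and letting N vanish via β.

Nullable non-terminals: L, T, X.
FIRST sets used below: FIRST(X) = { '(', ';', ε }, FIRST(T) = { '(', ';', ε }

L: nullable alternative(s) L → ε; FOLLOW(L) = { ';' }
  L → X a D: FIRST \ {ε} = { '(', ';', 'a' } — overlaps FOLLOW(L) on { ';' }: CONFLICT
  L → ε: FIRST \ {ε} = { } — this is the only nullable alternative, skip

T: nullable alternative(s) T → ε; FOLLOW(T) = { '(', ';', 'a' }
  T → ( (: FIRST \ {ε} = { '(' } — overlaps FOLLOW(T) on { '(' }: CONFLICT
  T → ε: FIRST \ {ε} = { } — this is the only nullable alternative, skip
  T → T X ;: FIRST \ {ε} = { '(', ';' } — overlaps FOLLOW(T) on { '(', ';' }: CONFLICT
X has a nullable alternative but only one production, so nothing to check.

D has no nullable alternative, so no FIRST/FOLLOW check is needed there.

So the grammar has 3 FIRST/FOLLOW conflicts (marked CONFLICT above).

Answer: Yes. L → X a D with FOLLOW(L) on { ';' }; T → '(' '(' with FOLLOW(T) on { '(' }; T → T X ';' with FOLLOW(T) on { '(', ';' }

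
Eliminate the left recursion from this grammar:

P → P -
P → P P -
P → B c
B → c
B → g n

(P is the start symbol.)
P is directly left-recursive. The standard transformation for
  A → A α₁ | ... | A α_m | β₁ | ... | β_n
is
  A  → β₁ A' | ... | β_n A'
  A' → α₁ A' | ... | α_m A' | ε

P → B c becomes P → B c P'
P → P - becomes P' → - P'
P → P P - becomes P' → P - P'
Add P' → ε

Productions for other non-terminals are unchanged:
  B → c
  B → g n

Resulting grammar:
P → B c P'
P' → - P'
P' → P - P'
P' → ε
B → c
B → g n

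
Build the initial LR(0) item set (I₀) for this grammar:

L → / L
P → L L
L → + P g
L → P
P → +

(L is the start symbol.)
First, augment the grammar with L' → L
I₀ = CLOSURE({ [L' → . L] }):
  [L' → . L] has the dot before L: add [L → . / L], [L → . + P g], [L → . P]
  [L → . P] has the dot before P: add [P → . L L], [P → . +]
No further items can be added.

I₀ = { [L → . + P g], [L → . / L], [L → . P], [L' → . L], [P → . +], [P → . L L] }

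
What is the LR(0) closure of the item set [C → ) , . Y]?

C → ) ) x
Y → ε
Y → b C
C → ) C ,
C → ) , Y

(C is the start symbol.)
{ [C → ) , . Y], [Y → . b C], [Y → .] }

Start with: [C → ) , . Y]
  [C → ) , . Y] has the dot before Y: add [Y → .], [Y → . b C]
No further items can be added.

CLOSURE = { [C → ) , . Y], [Y → . b C], [Y → .] }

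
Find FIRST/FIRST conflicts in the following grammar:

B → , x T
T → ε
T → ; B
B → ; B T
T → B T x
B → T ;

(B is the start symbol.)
Yes. B → ',' x T / B → T ';' on { ',' }; B → ';' B T / B → T ';' on { ';' }; T → ';' B / T → B T x on { ';' }

A FIRST/FIRST conflict occurs when two productions N → α and N → β for the same non-terminal have FIRST(α) ∩ FIRST(β) ≠ ∅ (with ε ∈ FIRST of a nullable right-hand side, so two nullable alternatives also conflict).

FIRST sets of the non-terminals at (or reachable through a nullable prefix from) the front of some alternative:
  FIRST(T) = { ',', ';', ε }
  FIRST(B) = { ',', ';' }

Productions for B:
  B → , x T: FIRST = { ',' }
  B → ; B T: FIRST = { ';' }
  B → T ;: FIRST = { ',', ';' }
Productions for T:
  T → ε: FIRST = { ε }
  T → ; B: FIRST = { ';' }
  T → B T x: FIRST = { ',', ';' }

Conflict for B: B → , x T and B → T ;
  Overlap: { ',' }
Conflict for B: B → ; B T and B → T ;
  Overlap: { ';' }
Conflict for T: T → ; B and T → B T x
  Overlap: { ';' }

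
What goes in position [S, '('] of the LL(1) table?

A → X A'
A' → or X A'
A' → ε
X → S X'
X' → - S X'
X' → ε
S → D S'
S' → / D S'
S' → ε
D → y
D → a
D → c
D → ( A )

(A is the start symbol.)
To find M[S, '('], we find productions for S where '(' is in the predict set (PREDICT(N → α) = (FIRST(α) \ {ε}) ∪ (FOLLOW(N) if α ⇒* ε)).

Relevant sets:
  FIRST(D) = { '(', 'a', 'c', 'y' }

S → D S': PREDICT = { '(', 'a', 'c', 'y' }
  '(' is in predict set, so this production goes in M[S, '(']

M[S, '('] = S → D S'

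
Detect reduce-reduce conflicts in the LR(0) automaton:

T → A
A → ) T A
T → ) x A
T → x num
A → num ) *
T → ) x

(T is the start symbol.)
A reduce-reduce conflict occurs when an LR(0) state has two complete items [A → α .] and [B → β .] — both call for a reduction, and with no lookahead the parser cannot choose between them.

Augment with T' → T and build the canonical LR(0) collection (I0 = CLOSURE({[T' → . T]}), then GOTO on every symbol after a dot until no new states appear). It has 15 states:
  I0: { [A → . ) T A], [A → . num ) *], [T → . ) x A], [T → . ) x], [T → . A], [T → . x num], [T' → . T] }  — shift
  I1: { [A → ) . T A], [A → . ) T A], [A → . num ) *], [T → ) . x A], [T → ) . x], [T → . ) x A], [T → . ) x], [T → . A], [T → . x num] }  — shift
  I2: { [T → A .] }  — reduce
  I3: { [T' → T .] }  — accept
  I4: { [A → num . ) *] }  — shift
  I5: { [T → x . num] }  — shift
  I6: { [T → x num .] }  — reduce
  I7: { [A → num ) . *] }  — shift
  I8: { [A → num ) * .] }  — reduce
  I9: { [A → ) T . A], [A → . ) T A], [A → . num ) *] }  — shift
  I10: { [A → . ) T A], [A → . num ) *], [T → ) x . A], [T → ) x .], [T → x . num] }  — shift, reduce
  I11: { [A → ) . T A], [A → . ) T A], [A → . num ) *], [T → . ) x A], [T → . ) x], [T → . A], [T → . x num] }  — shift
  I12: { [T → ) x A .] }  — reduce
  I13: { [A → num . ) *], [T → x num .] }  — shift, reduce
  I14: { [A → ) T A .] }  — reduce

No state contains more than one complete item.

Answer: No reduce-reduce conflicts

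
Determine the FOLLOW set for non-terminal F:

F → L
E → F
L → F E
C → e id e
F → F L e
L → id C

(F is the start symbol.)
F is the start symbol, so $ ∈ FOLLOW(F).
In E → F: F is at the end, add FOLLOW(E)
In L → F E: F is followed by E, add FIRST(E) \ {ε} = { 'id' }
In F → F L e: F is followed by L e, add FIRST(L e) \ {ε} = { 'id' }

The FOLLOW sets referred to above (computed the same way, to a fixed point):
  FOLLOW(E) = { $, 'e', 'id' }

Taking the union: FOLLOW(F) = { $, 'e', 'id' }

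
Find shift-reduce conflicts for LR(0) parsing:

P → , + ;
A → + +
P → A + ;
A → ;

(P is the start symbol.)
No shift-reduce conflicts

A shift-reduce conflict occurs when an LR(0) state has both:
  - a complete (reduce) item [A → α .] (dot at the end), and
  - a shift item [B → β . c γ] (dot before a terminal).

Augment with P' → P and build the canonical LR(0) collection (I0 = CLOSURE({[P' → . P]}), then GOTO on every symbol after a dot until no new states appear). It has 11 states:
  I0: { [A → . + +], [A → . ;], [P → . , + ;], [P → . A + ;], [P' → . P] }  — shift
  I1: { [A → + . +] }  — shift
  I2: { [P → , . + ;] }  — shift
  I3: { [A → ; .] }  — reduce
  I4: { [P → A . + ;] }  — shift
  I5: { [P' → P .] }  — accept
  I6: { [P → A + . ;] }  — shift
  I7: { [P → A + ; .] }  — reduce
  I8: { [P → , + . ;] }  — shift
  I9: { [P → , + ; .] }  — reduce
  I10: { [A → + + .] }  — reduce

No state contains both a complete item and a shift item.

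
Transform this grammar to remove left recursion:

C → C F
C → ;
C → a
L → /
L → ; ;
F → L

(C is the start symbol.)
C → ; C'
C → a C'
C' → F C'
C' → ε
L → /
L → ; ;
F → L

C is directly left-recursive. The standard transformation for
  A → A α₁ | ... | A α_m | β₁ | ... | β_n
is
  A  → β₁ A' | ... | β_n A'
  A' → α₁ A' | ... | α_m A' | ε

C → ; becomes C → ; C'
C → a becomes C → a C'
C → C F becomes C' → F C'
Add C' → ε

Productions for other non-terminals are unchanged:
  L → /
  L → ; ;
  F → L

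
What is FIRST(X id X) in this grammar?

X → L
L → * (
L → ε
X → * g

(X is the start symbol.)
{ '*', 'id' }

FIRST sets of the non-terminals involved (from the grammar, by fixed-point iteration):
  FIRST(X) = { '*', ε }

To compute FIRST(X id X), process the symbols left to right:
Symbol X is a non-terminal. Add FIRST(X) \ {ε} = { '*' }
X is nullable (ε ∈ FIRST(X)), continue to the next symbol.
Symbol id is a terminal. Add 'id' and stop.
FIRST(X id X) = { '*', 'id' }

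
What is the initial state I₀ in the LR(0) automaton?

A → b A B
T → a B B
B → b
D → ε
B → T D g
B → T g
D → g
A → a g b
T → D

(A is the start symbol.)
{ [A → . a g b], [A → . b A B], [A' → . A] }

First, augment the grammar with A' → A
I₀ = CLOSURE({ [A' → . A] }):
  [A' → . A] has the dot before A: add [A → . b A B], [A → . a g b]
No further items can be added.

I₀ = { [A → . a g b], [A → . b A B], [A' → . A] }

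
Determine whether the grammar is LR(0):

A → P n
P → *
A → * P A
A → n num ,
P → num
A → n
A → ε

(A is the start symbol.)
No. Shift-reduce conflict between [A → .] and [A → . * P A]

A grammar is LR(0) if no state in the canonical LR(0) collection has:
  - both a shift item (dot before a terminal) and a complete item (shift-reduce conflict), or
  - two or more complete items (reduce-reduce conflict; the accept item [A' → A .] counts as a complete item here).

Augment with A' → A and build the canonical LR(0) collection (I0 = CLOSURE({[A' → . A]}), then GOTO on every symbol after a dot until no new states appear). It has 12 states:
  I0: { [A → . * P A], [A → . P n], [A → . n num ,], [A → . n], [A → .], [A' → . A], [P → . *], [P → . num] }  — shift, reduce
  I1: { [A → * . P A], [P → * .], [P → . *], [P → . num] }  — shift, reduce
  I2: { [A' → A .] }  — accept
  I3: { [A → P . n] }  — shift
  I4: { [A → n . num ,], [A → n .] }  — shift, reduce
  I5: { [P → num .] }  — reduce
  I6: { [A → n num . ,] }  — shift
  I7: { [A → n num , .] }  — reduce
  I8: { [A → P n .] }  — reduce
  I9: { [P → * .] }  — reduce
  I10: { [A → * P . A], [A → . * P A], [A → . P n], [A → . n num ,], [A → . n], [A → .], [P → . *], [P → . num] }  — shift, reduce
  I11: { [A → * P A .] }  — reduce

Conflict in state I0:
  Shift-reduce conflict between [A → .] and [A → . * P A]
So the grammar is NOT LR(0).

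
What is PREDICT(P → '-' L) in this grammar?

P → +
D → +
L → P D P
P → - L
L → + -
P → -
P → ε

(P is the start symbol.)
PREDICT(P → '-' L) = (FIRST(RHS) \ {ε}) ∪ (FOLLOW(P) if ε ∈ FIRST(RHS), i.e. RHS ⇒* ε)
FIRST('-' L) = { '-' }
ε ∉ FIRST('-' L), so FOLLOW(P) is not added.
PREDICT(P → '-' L) = { '-' }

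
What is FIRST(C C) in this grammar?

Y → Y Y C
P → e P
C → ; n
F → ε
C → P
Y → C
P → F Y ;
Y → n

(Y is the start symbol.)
FIRST sets of the non-terminals involved (from the grammar, by fixed-point iteration):
  FIRST(C) = { ';', 'e', 'n' }

To compute FIRST(C C), process the symbols left to right:
Symbol C is a non-terminal. Add FIRST(C) \ {ε} = { ';', 'e', 'n' }
C is not nullable (ε ∉ FIRST(C)), so stop here.
FIRST(C C) = { ';', 'e', 'n' }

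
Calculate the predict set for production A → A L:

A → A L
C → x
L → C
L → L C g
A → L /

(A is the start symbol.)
{ 'x' }

PREDICT(A → A L) = (FIRST(RHS) \ {ε}) ∪ (FOLLOW(A) if ε ∈ FIRST(RHS), i.e. RHS ⇒* ε)
FIRST(A) = { 'x' }
FIRST(A L) = { 'x' }
ε ∉ FIRST(A L), so FOLLOW(A) is not added.
PREDICT(A → A L) = { 'x' }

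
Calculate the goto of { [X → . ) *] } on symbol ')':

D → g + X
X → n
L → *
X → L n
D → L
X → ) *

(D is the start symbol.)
{ [X → ) . *] }

GOTO(I, ')') = CLOSURE({ [A → αX.β] : [A → α.Xβ] ∈ I, X = ')' })

Items with dot before ')', with the dot advanced:
  [X → . ) *] → [X → ) . *]
Closure adds nothing (no advanced item has the dot before a non-terminal).

GOTO = { [X → ) . *] }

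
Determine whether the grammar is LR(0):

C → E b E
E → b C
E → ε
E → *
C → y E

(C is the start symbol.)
No. Shift-reduce conflict between [E → .] and [C → . y E]

A grammar is LR(0) if no state in the canonical LR(0) collection has:
  - both a shift item (dot before a terminal) and a complete item (shift-reduce conflict), or
  - two or more complete items (reduce-reduce conflict; the accept item [C' → C .] counts as a complete item here).

Augment with C' → C and build the canonical LR(0) collection (I0 = CLOSURE({[C' → . C]}), then GOTO on every symbol after a dot until no new states appear). It has 10 states:
  I0: { [C → . E b E], [C → . y E], [C' → . C], [E → . *], [E → . b C], [E → .] }  — shift, reduce
  I1: { [E → * .] }  — reduce
  I2: { [C' → C .] }  — accept
  I3: { [C → E . b E] }  — shift
  I4: { [C → . E b E], [C → . y E], [E → . *], [E → . b C], [E → .], [E → b . C] }  — shift, reduce
  I5: { [C → y . E], [E → . *], [E → . b C], [E → .] }  — shift, reduce
  I6: { [C → y E .] }  — reduce
  I7: { [E → b C .] }  — reduce
  I8: { [C → E b . E], [E → . *], [E → . b C], [E → .] }  — shift, reduce
  I9: { [C → E b E .] }  — reduce

Conflict in state I0:
  Shift-reduce conflict between [E → .] and [C → . y E]
So the grammar is NOT LR(0).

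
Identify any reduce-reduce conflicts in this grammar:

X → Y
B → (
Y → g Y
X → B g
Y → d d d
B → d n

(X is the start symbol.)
No reduce-reduce conflicts

A reduce-reduce conflict occurs when an LR(0) state has two complete items [A → α .] and [B → β .] — both call for a reduction, and with no lookahead the parser cannot choose between them.

Augment with X' → X and build the canonical LR(0) collection (I0 = CLOSURE({[X' → . X]}), then GOTO on every symbol after a dot until no new states appear). It has 13 states:
  I0: { [B → . (], [B → . d n], [X → . B g], [X → . Y], [X' → . X], [Y → . d d d], [Y → . g Y] }  — shift
  I1: { [B → ( .] }  — reduce
  I2: { [X → B . g] }  — shift
  I3: { [X' → X .] }  — accept
  I4: { [X → Y .] }  — reduce
  I5: { [B → d . n], [Y → d . d d] }  — shift
  I6: { [Y → . d d d], [Y → . g Y], [Y → g . Y] }  — shift
  I7: { [Y → g Y .] }  — reduce
  I8: { [Y → d . d d] }  — shift
  I9: { [Y → d d . d] }  — shift
  I10: { [Y → d d d .] }  — reduce
  I11: { [B → d n .] }  — reduce
  I12: { [X → B g .] }  — reduce

No state contains more than one complete item.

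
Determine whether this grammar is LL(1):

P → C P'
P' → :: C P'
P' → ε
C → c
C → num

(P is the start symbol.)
Yes, the grammar is LL(1).

Relevant sets:
  FOLLOW(P') = { $ }

For P':
  PREDICT(P' → :: C P') = { '::' }
  PREDICT(P' → ε) = { $ }
For C:
  PREDICT(C → c) = { 'c' }
  PREDICT(C → num) = { 'num' }
P has a single production, so nothing to check there.

All predict sets are disjoint. The grammar IS LL(1).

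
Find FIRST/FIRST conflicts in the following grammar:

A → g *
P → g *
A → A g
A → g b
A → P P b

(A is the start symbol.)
FIRST sets of the non-terminals at (or reachable through a nullable prefix from) the front of some alternative:
  FIRST(A) = { 'g' }
  FIRST(P) = { 'g' }

Productions for A:
  A → g *: FIRST = { 'g' }
  A → A g: FIRST = { 'g' }
  A → g b: FIRST = { 'g' }
  A → P P b: FIRST = { 'g' }
P has only one production, so no FIRST/FIRST conflict is possible there.

Conflict for A: A → g * and A → A g
  Overlap: { 'g' }
Conflict for A: A → g * and A → g b
  Overlap: { 'g' }
Conflict for A: A → g * and A → P P b
  Overlap: { 'g' }
Conflict for A: A → A g and A → g b
  Overlap: { 'g' }
Conflict for A: A → A g and A → P P b
  Overlap: { 'g' }
Conflict for A: A → g b and A → P P b
  Overlap: { 'g' }

Answer: Yes. A → g '*' / A → A g on { 'g' }; A → g '*' / A → g b on { 'g' }; A → g '*' / A → P P b on { 'g' }; A → A g / A → g b on { 'g' }; A → A g / A → P P b on { 'g' }; A → g b / A → P P b on { 'g' }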